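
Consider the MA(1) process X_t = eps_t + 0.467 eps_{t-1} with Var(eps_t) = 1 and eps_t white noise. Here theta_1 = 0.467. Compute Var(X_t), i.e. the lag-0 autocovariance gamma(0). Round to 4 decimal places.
\gamma(0) = 1.2181

For an MA(q) process X_t = eps_t + sum_i theta_i eps_{t-i} with
Var(eps_t) = sigma^2, the variance is
  gamma(0) = sigma^2 * (1 + sum_i theta_i^2).
  sum_i theta_i^2 = (0.467)^2 = 0.218089.
  gamma(0) = 1 * (1 + 0.218089) = 1 * 1.218089 = 1.218089, which rounds to 1.2181.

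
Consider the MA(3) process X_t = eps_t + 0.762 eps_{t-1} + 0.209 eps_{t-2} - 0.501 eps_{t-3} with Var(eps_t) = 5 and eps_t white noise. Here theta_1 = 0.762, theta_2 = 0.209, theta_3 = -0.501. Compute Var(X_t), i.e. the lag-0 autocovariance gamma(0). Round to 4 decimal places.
\gamma(0) = 9.3766

For an MA(q) process X_t = eps_t + sum_i theta_i eps_{t-i} with
Var(eps_t) = sigma^2, the variance is
  gamma(0) = sigma^2 * (1 + sum_i theta_i^2).
  sum_i theta_i^2 = (0.762)^2 + (0.209)^2 + (-0.501)^2 = 0.580644 + 0.043681 + 0.251001 = 0.875326.
  gamma(0) = 5 * (1 + 0.875326) = 5 * 1.875326 = 9.37663, which rounds to 9.3766.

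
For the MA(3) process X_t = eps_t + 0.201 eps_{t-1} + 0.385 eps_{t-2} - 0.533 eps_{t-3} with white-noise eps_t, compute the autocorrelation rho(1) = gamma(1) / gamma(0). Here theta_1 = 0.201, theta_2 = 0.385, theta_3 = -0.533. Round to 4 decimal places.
\rho(1) = 0.0497

For an MA(q) process with theta_0 = 1, the autocovariance is
  gamma(k) = sigma^2 * sum_{i=0..q-k} theta_i * theta_{i+k},
and rho(k) = gamma(k) / gamma(0). Sigma^2 cancels.
  numerator   = (1)*(0.201) + (0.201)*(0.385) + (0.385)*(-0.533) = 0.07318.
  denominator = (1)^2 + (0.201)^2 + (0.385)^2 + (-0.533)^2 = 1.472715.
  rho(1) = 0.07318 / 1.472715 = 0.0497.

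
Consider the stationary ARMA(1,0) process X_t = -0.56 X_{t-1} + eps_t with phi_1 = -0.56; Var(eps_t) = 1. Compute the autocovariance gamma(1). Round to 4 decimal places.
\gamma(1) = -0.8159

Multiply the model equation by X_{t-k} and take expectations. With theta_0 = psi_0 = 1 and psi_j the MA(infinity) weights, this gives
  gamma(k) - sum_i phi_i gamma(k-i) = c_k,
  c_k = sigma^2 * sum_{j=k..q} theta_j psi_{j-k}   (c_k = 0 for k > q),
using gamma(-m) = gamma(m).
Pure AR (q = 0): c_0 = sigma^2 = 1, c_k = 0 for k >= 1.
Equations for k = 0 and k = 1 (AR order 1):
  gamma(0) = phi_1 gamma(1) + c_0
  gamma(1) = phi_1 gamma(0) + c_1
Substituting the second into the first: gamma(0) (1 - phi_1^2) = c_0 + phi_1 c_1, so
  gamma(0) = c_0 / (1 - phi_1^2) = 1 / (1 - (-0.56)^2) = 1 / 0.6864 = 1.456876.
  gamma(1) = phi_1 gamma(0) = (-0.56)(1.456876) = -0.815851.
Therefore gamma(1) = -0.8159 (to 4 decimal places).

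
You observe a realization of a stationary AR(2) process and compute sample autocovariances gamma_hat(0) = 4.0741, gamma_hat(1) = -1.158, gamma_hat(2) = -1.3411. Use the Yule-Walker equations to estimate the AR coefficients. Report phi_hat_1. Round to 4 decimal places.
\hat\phi_{1} = -0.4110

The Yule-Walker equations for an AR(p) process read, in matrix form,
  Gamma_p phi = r_p,   with   (Gamma_p)_{ij} = gamma(|i - j|),
                       (r_p)_i = gamma(i),   i,j = 1..p.
Substitute the sample gammas (Toeplitz matrix and right-hand side of size 2):
  Gamma_p = [[4.0741, -1.158], [-1.158, 4.0741]]
  r_p     = [-1.158, -1.3411]
Written out:
  4.0741 phi_1 - 1.158 phi_2 = -1.158
  -1.158 phi_1 + 4.0741 phi_2 = -1.3411
Solve by Cramer's rule:
  det = gamma(0)^2 - gamma(1)^2 = (4.0741)^2 - (-1.158)^2 = 16.59829081 - 1.340964 = 15.25732681
  phi_hat_1 = [gamma(1) gamma(0) - gamma(1) gamma(2)] / det = [(-1.158)(4.0741) - (-1.158)(-1.3411)] / 15.25732681 = -6.2708016 / 15.25732681 = -0.411
  phi_hat_2 = [gamma(0) gamma(2) - gamma(1)^2] / det = [(4.0741)(-1.3411) - (-1.158)^2] / 15.25732681 = -6.80473951 / 15.25732681 = -0.446
So phi_hat = [-0.4110, -0.4460].
Therefore phi_hat_1 = -0.4110.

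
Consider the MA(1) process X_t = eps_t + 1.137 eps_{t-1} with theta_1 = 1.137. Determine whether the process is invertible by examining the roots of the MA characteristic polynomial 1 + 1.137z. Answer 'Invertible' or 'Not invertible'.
\text{Not invertible}

The MA(q) characteristic polynomial is P(z) = 1 + 1.137z.
Invertibility requires all roots to lie outside the unit circle, i.e. |z| > 1 for every root.
This is linear in z: 1 + (1.137) z = 0  =>  z = -1/(1.137) = -0.879507,  |z| = 0.879507.
Moduli of all roots: 0.8795.
All moduli strictly greater than 1? No.
Verdict: Not invertible.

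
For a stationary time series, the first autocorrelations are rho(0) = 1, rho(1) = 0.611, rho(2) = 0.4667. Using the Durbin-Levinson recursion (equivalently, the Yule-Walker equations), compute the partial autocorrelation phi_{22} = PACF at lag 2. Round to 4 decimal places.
\phi_{22} = 0.1490

The PACF at lag k is phi_{kk}, the last component of the solution
to the Yule-Walker system G_k phi = r_k where
  (G_k)_{ij} = rho(|i - j|), (r_k)_i = rho(i), i,j = 1..k.
Equivalently, Durbin-Levinson gives phi_{kk} iteratively:
  phi_{11} = rho(1)
  phi_{kk} = [rho(k) - sum_{j=1..k-1} phi_{k-1,j} rho(k-j)]
            / [1 - sum_{j=1..k-1} phi_{k-1,j} rho(j)],
  phi_{k,j} = phi_{k-1,j} - phi_{kk} phi_{k-1,k-j},  j = 1..k-1.
Step k = 1:
  phi_11 = rho(1) = 0.611.
Step k = 2:
  phi_22 = [rho(2) - phi_11 rho(1)] / [1 - phi_11 rho(1)] = [0.4667 - (0.611)(0.611)] / [1 - (0.611)(0.611)]
         = 0.093379 / 0.626679 = 0.149.
Therefore phi_{22} = 0.1490.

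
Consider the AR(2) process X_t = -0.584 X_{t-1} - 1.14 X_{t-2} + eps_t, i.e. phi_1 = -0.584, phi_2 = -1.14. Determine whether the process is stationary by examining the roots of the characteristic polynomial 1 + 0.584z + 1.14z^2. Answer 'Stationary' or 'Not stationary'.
\text{Not stationary}

The AR(p) characteristic polynomial is P(z) = 1 + 0.584z + 1.14z^2.
Stationarity requires all roots to lie outside the unit circle, i.e. |z| > 1 for every root.
Set 1 + (0.584) z + (1.14) z^2 = 0, i.e. a z^2 + b z + c = 0 with a = 1.14, b = 0.584, c = 1.
Discriminant D = b^2 - 4ac = (0.584)^2 - 4*(1.14)*1 = 0.341056 - (4.56) = -4.218944.
D < 0, so the roots are the complex-conjugate pair z = (-b +/- i sqrt(-D)) / (2a) = -0.2561 +/- 0.9009i.
For a conjugate pair |z|^2 = z * conj(z) = (product of roots) = c/a = 1/(1.14) = 0.877193, so |z| = sqrt(0.877193) = 0.9366 for both roots.
Moduli of all roots: 0.9366, 0.9366.
All moduli strictly greater than 1? No.
Verdict: Not stationary.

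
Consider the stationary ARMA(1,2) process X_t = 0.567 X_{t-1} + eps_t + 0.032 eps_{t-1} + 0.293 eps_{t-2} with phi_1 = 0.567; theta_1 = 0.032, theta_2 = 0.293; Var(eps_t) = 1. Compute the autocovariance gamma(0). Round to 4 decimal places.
\gamma(0) = 1.9487

Multiply the model equation by X_{t-k} and take expectations. With theta_0 = psi_0 = 1 and psi_j the MA(infinity) weights, this gives
  gamma(k) - sum_i phi_i gamma(k-i) = c_k,
  c_k = sigma^2 * sum_{j=k..q} theta_j psi_{j-k}   (c_k = 0 for k > q),
using gamma(-m) = gamma(m).
psi-weights needed (psi_j = theta_j + sum_i phi_i psi_{j-i}):
  psi_1 = theta_1 + phi_1 = 0.032 + (0.567) = 0.599
  psi_2 = theta_2 + phi_1 psi_1 = 0.293 + (0.567)(0.599) = 0.632633
Right-hand sides:
  c_0 = sigma^2 (1 + theta_1 psi_1 + theta_2 psi_2) = 1 * (1 + (0.032)(0.599) + (0.293)(0.632633)) = 1 * 1.204529 = 1.204529
  c_1 = sigma^2 (theta_1 + theta_2 psi_1) = 1 * (0.032 + (0.293)(0.599)) = 0.207507
  c_2 = sigma^2 theta_2 = 1 * (0.293) = 0.293
Equations for k = 0 and k = 1 (AR order 1):
  gamma(0) = phi_1 gamma(1) + c_0
  gamma(1) = phi_1 gamma(0) + c_1
Substituting the second into the first: gamma(0) (1 - phi_1^2) = c_0 + phi_1 c_1, so
  gamma(0) = (c_0 + phi_1 c_1) / (1 - phi_1^2) = (1.204529 + (0.567)(0.207507)) / (1 - (0.567)^2) = 1.322186 / 0.678511 = 1.948658.
Therefore gamma(0) = 1.9487 (to 4 decimal places).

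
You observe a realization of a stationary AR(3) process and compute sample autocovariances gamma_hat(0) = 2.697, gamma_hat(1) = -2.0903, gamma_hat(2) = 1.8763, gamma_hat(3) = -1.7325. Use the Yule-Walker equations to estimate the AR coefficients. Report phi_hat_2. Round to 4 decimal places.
\hat\phi_{2} = 0.1641

The Yule-Walker equations for an AR(p) process read, in matrix form,
  Gamma_p phi = r_p,   with   (Gamma_p)_{ij} = gamma(|i - j|),
                       (r_p)_i = gamma(i),   i,j = 1..p.
Substitute the sample gammas (Toeplitz matrix and right-hand side of size 3):
  Gamma_p = [[2.697, -2.0903, 1.8763], [-2.0903, 2.697, -2.0903], [1.8763, -2.0903, 2.697]]
  r_p     = [-2.0903, 1.8763, -1.7325]
Written out (R1..R3):
  (R1) 2.697 phi_1 - 2.0903 phi_2 + 1.8763 phi_3 = -2.0903
  (R2) -2.0903 phi_1 + 2.697 phi_2 - 2.0903 phi_3 = 1.8763
  (R3) 1.8763 phi_1 - 2.0903 phi_2 + 2.697 phi_3 = -1.7325
Gaussian elimination:
  R2 <- R2 - (-2.0903/2.697) R1 = R2 - (-0.775046) R1:  1.076921 phi_2 - 0.636081 phi_3 = 0.256221
  R3 <- R3 - (1.8763/2.697) R1 = R3 - (0.695699) R1:  -0.636081 phi_2 + 1.39166 phi_3 = -0.278281
  R3 <- R3 - (-0.636081/1.076921) R2 = R3 - (-0.590648) R2:  1.015961 phi_3 = -0.126944
Back-substitution:
  phi_hat_3 = -0.126944 / 1.015961 = -0.12495
  phi_hat_2 = (0.256221 - (-0.636081)(-0.12495)) / 1.076921 = 0.164118
  phi_hat_1 = (-2.0903 - (-2.0903)(0.164118) - (1.8763)(-0.12495)) / 2.697 = -0.560919
So phi_hat = [-0.5609, 0.1641, -0.1250].
Therefore phi_hat_2 = 0.1641.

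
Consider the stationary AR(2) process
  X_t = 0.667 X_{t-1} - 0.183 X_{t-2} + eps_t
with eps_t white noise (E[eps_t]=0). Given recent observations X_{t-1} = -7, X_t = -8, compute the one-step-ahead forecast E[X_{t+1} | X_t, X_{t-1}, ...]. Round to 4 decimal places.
E[X_{t+1} \mid \mathcal F_t] = -4.0550

For an AR(p) model X_t = c + sum_i phi_i X_{t-i} + eps_t, the
one-step-ahead conditional mean is
  E[X_{t+1} | X_t, ...] = c + sum_i phi_i X_{t+1-i}.
Substitute known values:
  E[X_{t+1} | ...] = (0.667) * (-8) + (-0.183) * (-7)
                   = -4.0550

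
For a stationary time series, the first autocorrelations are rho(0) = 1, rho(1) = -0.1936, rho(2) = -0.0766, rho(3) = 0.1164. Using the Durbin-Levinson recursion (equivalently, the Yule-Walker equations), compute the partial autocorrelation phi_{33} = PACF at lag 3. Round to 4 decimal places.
\phi_{33} = 0.0810

The PACF at lag k is phi_{kk}, the last component of the solution
to the Yule-Walker system G_k phi = r_k where
  (G_k)_{ij} = rho(|i - j|), (r_k)_i = rho(i), i,j = 1..k.
Equivalently, Durbin-Levinson gives phi_{kk} iteratively:
  phi_{11} = rho(1)
  phi_{kk} = [rho(k) - sum_{j=1..k-1} phi_{k-1,j} rho(k-j)]
            / [1 - sum_{j=1..k-1} phi_{k-1,j} rho(j)],
  phi_{k,j} = phi_{k-1,j} - phi_{kk} phi_{k-1,k-j},  j = 1..k-1.
Step k = 1:
  phi_11 = rho(1) = -0.1936.
Step k = 2:
  phi_22 = [rho(2) - phi_11 rho(1)] / [1 - phi_11 rho(1)] = [-0.0766 - (-0.1936)(-0.1936)] / [1 - (-0.1936)(-0.1936)]
         = -0.11408096 / 0.96251904 = -0.118523.
  Update: phi_21 = phi_11 - phi_22 phi_11 = -0.1936 - (-0.118523)(-0.1936) = -0.216546.
Step k = 3:
  phi_33 = [rho(3) - phi_21 rho(2) - phi_22 rho(1)] / [1 - phi_21 rho(1) - phi_22 rho(2)]
    numerator   = 0.1164 - (-0.216546)(-0.0766) - (-0.118523)(-0.1936) = 0.07686645
    denominator = 1 - (-0.216546)(-0.1936) - (-0.118523)(-0.0766) = 0.94899778
  phi_33 = 0.07686645 / 0.94899778 = 0.081.
Therefore phi_{33} = 0.0810.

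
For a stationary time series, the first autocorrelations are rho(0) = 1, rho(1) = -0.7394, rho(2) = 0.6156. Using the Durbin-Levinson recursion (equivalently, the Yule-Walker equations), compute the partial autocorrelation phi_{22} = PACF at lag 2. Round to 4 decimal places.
\phi_{22} = 0.1520

The PACF at lag k is phi_{kk}, the last component of the solution
to the Yule-Walker system G_k phi = r_k where
  (G_k)_{ij} = rho(|i - j|), (r_k)_i = rho(i), i,j = 1..k.
Equivalently, Durbin-Levinson gives phi_{kk} iteratively:
  phi_{11} = rho(1)
  phi_{kk} = [rho(k) - sum_{j=1..k-1} phi_{k-1,j} rho(k-j)]
            / [1 - sum_{j=1..k-1} phi_{k-1,j} rho(j)],
  phi_{k,j} = phi_{k-1,j} - phi_{kk} phi_{k-1,k-j},  j = 1..k-1.
Step k = 1:
  phi_11 = rho(1) = -0.7394.
Step k = 2:
  phi_22 = [rho(2) - phi_11 rho(1)] / [1 - phi_11 rho(1)] = [0.6156 - (-0.7394)(-0.7394)] / [1 - (-0.7394)(-0.7394)]
         = 0.06888764 / 0.45328764 = 0.152.
Therefore phi_{22} = 0.1520.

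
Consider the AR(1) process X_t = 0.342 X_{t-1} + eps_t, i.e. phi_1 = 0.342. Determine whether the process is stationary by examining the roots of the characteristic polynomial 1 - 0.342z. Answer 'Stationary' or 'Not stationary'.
\text{Stationary}

The AR(p) characteristic polynomial is P(z) = 1 - 0.342z.
Stationarity requires all roots to lie outside the unit circle, i.e. |z| > 1 for every root.
This is linear in z: 1 + (-0.342) z = 0  =>  z = -1/(-0.342) = 2.923977,  |z| = 2.923977.
Moduli of all roots: 2.9240.
All moduli strictly greater than 1? Yes.
Verdict: Stationary.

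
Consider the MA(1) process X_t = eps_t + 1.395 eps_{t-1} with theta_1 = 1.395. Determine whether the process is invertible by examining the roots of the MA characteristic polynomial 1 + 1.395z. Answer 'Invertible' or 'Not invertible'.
\text{Not invertible}

The MA(q) characteristic polynomial is P(z) = 1 + 1.395z.
Invertibility requires all roots to lie outside the unit circle, i.e. |z| > 1 for every root.
This is linear in z: 1 + (1.395) z = 0  =>  z = -1/(1.395) = -0.716846,  |z| = 0.716846.
Moduli of all roots: 0.7168.
All moduli strictly greater than 1? No.
Verdict: Not invertible.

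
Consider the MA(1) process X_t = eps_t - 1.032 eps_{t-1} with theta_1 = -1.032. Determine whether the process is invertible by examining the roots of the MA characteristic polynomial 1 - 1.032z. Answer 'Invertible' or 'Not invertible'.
\text{Not invertible}

The MA(q) characteristic polynomial is P(z) = 1 - 1.032z.
Invertibility requires all roots to lie outside the unit circle, i.e. |z| > 1 for every root.
This is linear in z: 1 + (-1.032) z = 0  =>  z = -1/(-1.032) = 0.968992,  |z| = 0.968992.
Moduli of all roots: 0.9690.
All moduli strictly greater than 1? No.
Verdict: Not invertible.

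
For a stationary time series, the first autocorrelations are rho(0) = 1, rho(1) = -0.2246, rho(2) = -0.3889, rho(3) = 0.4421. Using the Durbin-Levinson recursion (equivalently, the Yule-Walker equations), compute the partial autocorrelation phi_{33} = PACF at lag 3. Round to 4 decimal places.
\phi_{33} = 0.2820

The PACF at lag k is phi_{kk}, the last component of the solution
to the Yule-Walker system G_k phi = r_k where
  (G_k)_{ij} = rho(|i - j|), (r_k)_i = rho(i), i,j = 1..k.
Equivalently, Durbin-Levinson gives phi_{kk} iteratively:
  phi_{11} = rho(1)
  phi_{kk} = [rho(k) - sum_{j=1..k-1} phi_{k-1,j} rho(k-j)]
            / [1 - sum_{j=1..k-1} phi_{k-1,j} rho(j)],
  phi_{k,j} = phi_{k-1,j} - phi_{kk} phi_{k-1,k-j},  j = 1..k-1.
Step k = 1:
  phi_11 = rho(1) = -0.2246.
Step k = 2:
  phi_22 = [rho(2) - phi_11 rho(1)] / [1 - phi_11 rho(1)] = [-0.3889 - (-0.2246)(-0.2246)] / [1 - (-0.2246)(-0.2246)]
         = -0.43934516 / 0.94955484 = -0.462685.
  Update: phi_21 = phi_11 - phi_22 phi_11 = -0.2246 - (-0.462685)(-0.2246) = -0.328519.
Step k = 3:
  phi_33 = [rho(3) - phi_21 rho(2) - phi_22 rho(1)] / [1 - phi_21 rho(1) - phi_22 rho(2)]
    numerator   = 0.4421 - (-0.328519)(-0.3889) - (-0.462685)(-0.2246) = 0.21041977
    denominator = 1 - (-0.328519)(-0.2246) - (-0.462685)(-0.3889) = 0.74627625
  phi_33 = 0.21041977 / 0.74627625 = 0.282.
Therefore phi_{33} = 0.2820.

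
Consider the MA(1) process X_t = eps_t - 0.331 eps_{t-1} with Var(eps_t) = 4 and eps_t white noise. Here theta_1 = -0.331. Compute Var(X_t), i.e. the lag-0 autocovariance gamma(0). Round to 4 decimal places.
\gamma(0) = 4.4382

For an MA(q) process X_t = eps_t + sum_i theta_i eps_{t-i} with
Var(eps_t) = sigma^2, the variance is
  gamma(0) = sigma^2 * (1 + sum_i theta_i^2).
  sum_i theta_i^2 = (-0.331)^2 = 0.109561.
  gamma(0) = 4 * (1 + 0.109561) = 4 * 1.109561 = 4.438244, which rounds to 4.4382.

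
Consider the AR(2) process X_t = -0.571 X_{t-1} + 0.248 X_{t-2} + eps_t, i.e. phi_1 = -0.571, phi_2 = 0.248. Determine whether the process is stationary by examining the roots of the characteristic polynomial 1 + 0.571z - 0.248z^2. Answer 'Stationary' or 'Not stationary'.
\text{Stationary}

The AR(p) characteristic polynomial is P(z) = 1 + 0.571z - 0.248z^2.
Stationarity requires all roots to lie outside the unit circle, i.e. |z| > 1 for every root.
Set 1 + (0.571) z + (-0.248) z^2 = 0, i.e. a z^2 + b z + c = 0 with a = -0.248, b = 0.571, c = 1.
Discriminant D = b^2 - 4ac = (0.571)^2 - 4*(-0.248)*1 = 0.326041 - (-0.992) = 1.318041.
D >= 0, so the roots are real: z = (-b +/- sqrt(D)) / (2a) = (-0.571 +/- 1.14806) / (-0.496).
  z_1 = (-0.571 + 1.14806) / (-0.496) = -1.1634,   |z_1| = 1.1634.
  z_2 = (-0.571 - 1.14806) / (-0.496) = 3.4658,   |z_2| = 3.4658.
Moduli of all roots: 1.1634, 3.4658.
All moduli strictly greater than 1? Yes.
Verdict: Stationary.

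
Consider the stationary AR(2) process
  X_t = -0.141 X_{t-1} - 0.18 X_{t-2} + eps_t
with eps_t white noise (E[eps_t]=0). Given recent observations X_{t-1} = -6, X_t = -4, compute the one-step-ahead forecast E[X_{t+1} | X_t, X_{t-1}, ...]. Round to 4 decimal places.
E[X_{t+1} \mid \mathcal F_t] = 1.6440

For an AR(p) model X_t = c + sum_i phi_i X_{t-i} + eps_t, the
one-step-ahead conditional mean is
  E[X_{t+1} | X_t, ...] = c + sum_i phi_i X_{t+1-i}.
Substitute known values:
  E[X_{t+1} | ...] = (-0.141) * (-4) + (-0.18) * (-6)
                   = 1.6440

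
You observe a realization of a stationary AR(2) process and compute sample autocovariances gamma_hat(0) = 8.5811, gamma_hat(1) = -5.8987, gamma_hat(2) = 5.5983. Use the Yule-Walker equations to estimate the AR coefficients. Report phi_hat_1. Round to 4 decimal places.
\hat\phi_{1} = -0.4530

The Yule-Walker equations for an AR(p) process read, in matrix form,
  Gamma_p phi = r_p,   with   (Gamma_p)_{ij} = gamma(|i - j|),
                       (r_p)_i = gamma(i),   i,j = 1..p.
Substitute the sample gammas (Toeplitz matrix and right-hand side of size 2):
  Gamma_p = [[8.5811, -5.8987], [-5.8987, 8.5811]]
  r_p     = [-5.8987, 5.5983]
Written out:
  8.5811 phi_1 - 5.8987 phi_2 = -5.8987
  -5.8987 phi_1 + 8.5811 phi_2 = 5.5983
Solve by Cramer's rule:
  det = gamma(0)^2 - gamma(1)^2 = (8.5811)^2 - (-5.8987)^2 = 73.63527721 - 34.79466169 = 38.84061552
  phi_hat_1 = [gamma(1) gamma(0) - gamma(1) gamma(2)] / det = [(-5.8987)(8.5811) - (-5.8987)(5.5983)] / 38.84061552 = -17.59464236 / 38.84061552 = -0.453
  phi_hat_2 = [gamma(0) gamma(2) - gamma(1)^2] / det = [(8.5811)(5.5983) - (-5.8987)^2] / 38.84061552 = 13.24491044 / 38.84061552 = 0.341
So phi_hat = [-0.4530, 0.3410].
Therefore phi_hat_1 = -0.4530.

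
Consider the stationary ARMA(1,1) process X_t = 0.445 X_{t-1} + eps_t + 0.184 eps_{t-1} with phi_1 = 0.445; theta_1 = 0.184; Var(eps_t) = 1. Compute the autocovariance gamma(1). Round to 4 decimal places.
\gamma(1) = 0.8485

Multiply the model equation by X_{t-k} and take expectations. With theta_0 = psi_0 = 1 and psi_j the MA(infinity) weights, this gives
  gamma(k) - sum_i phi_i gamma(k-i) = c_k,
  c_k = sigma^2 * sum_{j=k..q} theta_j psi_{j-k}   (c_k = 0 for k > q),
using gamma(-m) = gamma(m).
psi-weights needed (psi_j = theta_j + sum_i phi_i psi_{j-i}):
  psi_1 = theta_1 + phi_1 = 0.184 + (0.445) = 0.629
Right-hand sides:
  c_0 = sigma^2 (1 + theta_1 psi_1) = 1 * (1 + (0.184)(0.629)) = 1 * 1.115736 = 1.115736
  c_1 = sigma^2 theta_1 = 1 * (0.184) = 0.184
  c_2 = 0
Equations for k = 0 and k = 1 (AR order 1):
  gamma(0) = phi_1 gamma(1) + c_0
  gamma(1) = phi_1 gamma(0) + c_1
Substituting the second into the first: gamma(0) (1 - phi_1^2) = c_0 + phi_1 c_1, so
  gamma(0) = (c_0 + phi_1 c_1) / (1 - phi_1^2) = (1.115736 + (0.445)(0.184)) / (1 - (0.445)^2) = 1.197616 / 0.801975 = 1.493333.
  gamma(1) = phi_1 gamma(0) + c_1 = (0.445)(1.493333) + (0.184) = 0.848533.
Therefore gamma(1) = 0.8485 (to 4 decimal places).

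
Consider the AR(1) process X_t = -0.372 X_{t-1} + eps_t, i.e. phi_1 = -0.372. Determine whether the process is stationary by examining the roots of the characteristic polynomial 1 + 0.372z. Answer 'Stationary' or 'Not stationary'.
\text{Stationary}

The AR(p) characteristic polynomial is P(z) = 1 + 0.372z.
Stationarity requires all roots to lie outside the unit circle, i.e. |z| > 1 for every root.
This is linear in z: 1 + (0.372) z = 0  =>  z = -1/(0.372) = -2.688172,  |z| = 2.688172.
Moduli of all roots: 2.6882.
All moduli strictly greater than 1? Yes.
Verdict: Stationary.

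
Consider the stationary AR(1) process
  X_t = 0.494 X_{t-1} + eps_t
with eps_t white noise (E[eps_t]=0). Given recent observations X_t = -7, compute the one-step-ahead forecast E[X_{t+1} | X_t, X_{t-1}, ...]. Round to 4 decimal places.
E[X_{t+1} \mid \mathcal F_t] = -3.4580

For an AR(p) model X_t = c + sum_i phi_i X_{t-i} + eps_t, the
one-step-ahead conditional mean is
  E[X_{t+1} | X_t, ...] = c + sum_i phi_i X_{t+1-i}.
Substitute known values:
  E[X_{t+1} | ...] = (0.494) * (-7)
                   = -3.4580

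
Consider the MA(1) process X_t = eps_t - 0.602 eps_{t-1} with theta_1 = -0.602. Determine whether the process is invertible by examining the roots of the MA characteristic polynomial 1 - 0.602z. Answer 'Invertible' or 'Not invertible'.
\text{Invertible}

The MA(q) characteristic polynomial is P(z) = 1 - 0.602z.
Invertibility requires all roots to lie outside the unit circle, i.e. |z| > 1 for every root.
This is linear in z: 1 + (-0.602) z = 0  =>  z = -1/(-0.602) = 1.66113,  |z| = 1.66113.
Moduli of all roots: 1.6611.
All moduli strictly greater than 1? Yes.
Verdict: Invertible.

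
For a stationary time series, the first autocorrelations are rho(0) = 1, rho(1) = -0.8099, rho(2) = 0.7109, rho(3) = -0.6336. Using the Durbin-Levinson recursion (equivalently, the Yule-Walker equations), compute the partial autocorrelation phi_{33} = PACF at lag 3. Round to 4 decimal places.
\phi_{33} = -0.0610

The PACF at lag k is phi_{kk}, the last component of the solution
to the Yule-Walker system G_k phi = r_k where
  (G_k)_{ij} = rho(|i - j|), (r_k)_i = rho(i), i,j = 1..k.
Equivalently, Durbin-Levinson gives phi_{kk} iteratively:
  phi_{11} = rho(1)
  phi_{kk} = [rho(k) - sum_{j=1..k-1} phi_{k-1,j} rho(k-j)]
            / [1 - sum_{j=1..k-1} phi_{k-1,j} rho(j)],
  phi_{k,j} = phi_{k-1,j} - phi_{kk} phi_{k-1,k-j},  j = 1..k-1.
Step k = 1:
  phi_11 = rho(1) = -0.8099.
Step k = 2:
  phi_22 = [rho(2) - phi_11 rho(1)] / [1 - phi_11 rho(1)] = [0.7109 - (-0.8099)(-0.8099)] / [1 - (-0.8099)(-0.8099)]
         = 0.05496199 / 0.34406199 = 0.159744.
  Update: phi_21 = phi_11 - phi_22 phi_11 = -0.8099 - (0.159744)(-0.8099) = -0.680523.
Step k = 3:
  phi_33 = [rho(3) - phi_21 rho(2) - phi_22 rho(1)] / [1 - phi_21 rho(1) - phi_22 rho(2)]
    numerator   = -0.6336 - (-0.680523)(0.7109) - (0.159744)(-0.8099) = -0.02043919
    denominator = 1 - (-0.680523)(-0.8099) - (0.159744)(0.7109) = 0.33528212
  phi_33 = -0.02043919 / 0.33528212 = -0.061.
Therefore phi_{33} = -0.0610.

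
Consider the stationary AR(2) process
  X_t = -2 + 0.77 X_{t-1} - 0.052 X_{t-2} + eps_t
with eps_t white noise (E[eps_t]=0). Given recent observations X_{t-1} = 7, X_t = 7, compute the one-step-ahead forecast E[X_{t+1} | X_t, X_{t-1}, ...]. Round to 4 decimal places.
E[X_{t+1} \mid \mathcal F_t] = 3.0260

For an AR(p) model X_t = c + sum_i phi_i X_{t-i} + eps_t, the
one-step-ahead conditional mean is
  E[X_{t+1} | X_t, ...] = c + sum_i phi_i X_{t+1-i}.
Substitute known values:
  E[X_{t+1} | ...] = -2 + (0.77) * (7) + (-0.052) * (7)
                   = 3.0260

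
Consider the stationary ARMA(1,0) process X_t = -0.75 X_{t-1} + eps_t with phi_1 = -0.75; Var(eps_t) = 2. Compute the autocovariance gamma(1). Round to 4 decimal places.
\gamma(1) = -3.4286

Multiply the model equation by X_{t-k} and take expectations. With theta_0 = psi_0 = 1 and psi_j the MA(infinity) weights, this gives
  gamma(k) - sum_i phi_i gamma(k-i) = c_k,
  c_k = sigma^2 * sum_{j=k..q} theta_j psi_{j-k}   (c_k = 0 for k > q),
using gamma(-m) = gamma(m).
Pure AR (q = 0): c_0 = sigma^2 = 2, c_k = 0 for k >= 1.
Equations for k = 0 and k = 1 (AR order 1):
  gamma(0) = phi_1 gamma(1) + c_0
  gamma(1) = phi_1 gamma(0) + c_1
Substituting the second into the first: gamma(0) (1 - phi_1^2) = c_0 + phi_1 c_1, so
  gamma(0) = c_0 / (1 - phi_1^2) = 2 / (1 - (-0.75)^2) = 2 / 0.4375 = 4.571429.
  gamma(1) = phi_1 gamma(0) = (-0.75)(4.571429) = -3.428571.
Therefore gamma(1) = -3.4286 (to 4 decimal places).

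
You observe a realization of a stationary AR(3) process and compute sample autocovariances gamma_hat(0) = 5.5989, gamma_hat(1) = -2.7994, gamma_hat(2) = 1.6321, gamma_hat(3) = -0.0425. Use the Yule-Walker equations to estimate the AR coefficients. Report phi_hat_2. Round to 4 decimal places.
\hat\phi_{2} = 0.1550

The Yule-Walker equations for an AR(p) process read, in matrix form,
  Gamma_p phi = r_p,   with   (Gamma_p)_{ij} = gamma(|i - j|),
                       (r_p)_i = gamma(i),   i,j = 1..p.
Substitute the sample gammas (Toeplitz matrix and right-hand side of size 3):
  Gamma_p = [[5.5989, -2.7994, 1.6321], [-2.7994, 5.5989, -2.7994], [1.6321, -2.7994, 5.5989]]
  r_p     = [-2.7994, 1.6321, -0.0425]
Written out (R1..R3):
  (R1) 5.5989 phi_1 - 2.7994 phi_2 + 1.6321 phi_3 = -2.7994
  (R2) -2.7994 phi_1 + 5.5989 phi_2 - 2.7994 phi_3 = 1.6321
  (R3) 1.6321 phi_1 - 2.7994 phi_2 + 5.5989 phi_3 = -0.0425
Gaussian elimination:
  R2 <- R2 - (-2.7994/5.5989) R1 = R2 - (-0.499991) R1:  4.199225 phi_2 - 1.983365 phi_3 = 0.232425
  R3 <- R3 - (1.6321/5.5989) R1 = R3 - (0.291504) R1:  -1.983365 phi_2 + 5.123137 phi_3 = 0.773535
  R3 <- R3 - (-1.983365/4.199225) R2 = R3 - (-0.472317) R2:  4.18636 phi_3 = 0.883314
Back-substitution:
  phi_hat_3 = 0.883314 / 4.18636 = 0.210998
  phi_hat_2 = (0.232425 - (-1.983365)(0.210998)) / 4.199225 = 0.155007
  phi_hat_1 = (-2.7994 - (-2.7994)(0.155007) - (1.6321)(0.210998)) / 5.5989 = -0.483995
So phi_hat = [-0.4840, 0.1550, 0.2110].
Therefore phi_hat_2 = 0.1550.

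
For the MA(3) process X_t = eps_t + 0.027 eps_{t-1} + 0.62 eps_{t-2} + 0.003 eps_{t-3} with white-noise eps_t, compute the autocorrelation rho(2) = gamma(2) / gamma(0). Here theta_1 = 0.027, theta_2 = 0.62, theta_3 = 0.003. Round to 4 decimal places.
\rho(2) = 0.4477

For an MA(q) process with theta_0 = 1, the autocovariance is
  gamma(k) = sigma^2 * sum_{i=0..q-k} theta_i * theta_{i+k},
and rho(k) = gamma(k) / gamma(0). Sigma^2 cancels.
  numerator   = (1)*(0.62) + (0.027)*(0.003) = 0.620081.
  denominator = (1)^2 + (0.027)^2 + (0.62)^2 + (0.003)^2 = 1.385138.
  rho(2) = 0.620081 / 1.385138 = 0.4477.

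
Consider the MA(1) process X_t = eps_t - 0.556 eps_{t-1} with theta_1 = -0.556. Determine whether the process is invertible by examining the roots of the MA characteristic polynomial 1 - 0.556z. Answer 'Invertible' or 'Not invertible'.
\text{Invertible}

The MA(q) characteristic polynomial is P(z) = 1 - 0.556z.
Invertibility requires all roots to lie outside the unit circle, i.e. |z| > 1 for every root.
This is linear in z: 1 + (-0.556) z = 0  =>  z = -1/(-0.556) = 1.798561,  |z| = 1.798561.
Moduli of all roots: 1.7986.
All moduli strictly greater than 1? Yes.
Verdict: Invertible.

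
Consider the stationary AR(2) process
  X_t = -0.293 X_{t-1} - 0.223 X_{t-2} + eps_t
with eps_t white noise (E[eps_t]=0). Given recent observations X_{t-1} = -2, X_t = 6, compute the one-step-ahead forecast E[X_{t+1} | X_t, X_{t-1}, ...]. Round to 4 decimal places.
E[X_{t+1} \mid \mathcal F_t] = -1.3120

For an AR(p) model X_t = c + sum_i phi_i X_{t-i} + eps_t, the
one-step-ahead conditional mean is
  E[X_{t+1} | X_t, ...] = c + sum_i phi_i X_{t+1-i}.
Substitute known values:
  E[X_{t+1} | ...] = (-0.293) * (6) + (-0.223) * (-2)
                   = -1.3120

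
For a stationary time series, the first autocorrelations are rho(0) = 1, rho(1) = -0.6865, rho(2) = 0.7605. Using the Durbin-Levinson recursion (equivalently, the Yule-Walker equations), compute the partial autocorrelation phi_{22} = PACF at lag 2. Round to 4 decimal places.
\phi_{22} = 0.5470

The PACF at lag k is phi_{kk}, the last component of the solution
to the Yule-Walker system G_k phi = r_k where
  (G_k)_{ij} = rho(|i - j|), (r_k)_i = rho(i), i,j = 1..k.
Equivalently, Durbin-Levinson gives phi_{kk} iteratively:
  phi_{11} = rho(1)
  phi_{kk} = [rho(k) - sum_{j=1..k-1} phi_{k-1,j} rho(k-j)]
            / [1 - sum_{j=1..k-1} phi_{k-1,j} rho(j)],
  phi_{k,j} = phi_{k-1,j} - phi_{kk} phi_{k-1,k-j},  j = 1..k-1.
Step k = 1:
  phi_11 = rho(1) = -0.6865.
Step k = 2:
  phi_22 = [rho(2) - phi_11 rho(1)] / [1 - phi_11 rho(1)] = [0.7605 - (-0.6865)(-0.6865)] / [1 - (-0.6865)(-0.6865)]
         = 0.28921775 / 0.52871775 = 0.547.
Therefore phi_{22} = 0.5470.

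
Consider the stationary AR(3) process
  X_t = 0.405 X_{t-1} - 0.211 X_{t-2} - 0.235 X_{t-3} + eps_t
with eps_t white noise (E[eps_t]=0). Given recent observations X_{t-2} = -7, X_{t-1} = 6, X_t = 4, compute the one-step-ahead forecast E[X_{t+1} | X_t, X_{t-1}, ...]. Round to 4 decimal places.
E[X_{t+1} \mid \mathcal F_t] = 1.9990

For an AR(p) model X_t = c + sum_i phi_i X_{t-i} + eps_t, the
one-step-ahead conditional mean is
  E[X_{t+1} | X_t, ...] = c + sum_i phi_i X_{t+1-i}.
Substitute known values:
  E[X_{t+1} | ...] = (0.405) * (4) + (-0.211) * (6) + (-0.235) * (-7)
                   = 1.9990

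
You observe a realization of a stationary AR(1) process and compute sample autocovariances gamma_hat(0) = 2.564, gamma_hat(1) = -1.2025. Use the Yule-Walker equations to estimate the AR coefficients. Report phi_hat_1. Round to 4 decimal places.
\hat\phi_{1} = -0.4690

The Yule-Walker equations for an AR(p) process read, in matrix form,
  Gamma_p phi = r_p,   with   (Gamma_p)_{ij} = gamma(|i - j|),
                       (r_p)_i = gamma(i),   i,j = 1..p.
Substitute the sample gammas (Toeplitz matrix and right-hand side of size 1):
  Gamma_p = [[2.564]]
  r_p     = [-1.2025]
With p = 1 this is the single equation gamma(0) phi_1 = gamma(1):
  phi_hat_1 = gamma(1) / gamma(0) = -1.2025 / 2.564 = -0.4690.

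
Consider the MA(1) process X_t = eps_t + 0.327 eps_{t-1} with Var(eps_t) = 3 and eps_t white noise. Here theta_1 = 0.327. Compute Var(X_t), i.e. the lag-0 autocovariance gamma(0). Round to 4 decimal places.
\gamma(0) = 3.3208

For an MA(q) process X_t = eps_t + sum_i theta_i eps_{t-i} with
Var(eps_t) = sigma^2, the variance is
  gamma(0) = sigma^2 * (1 + sum_i theta_i^2).
  sum_i theta_i^2 = (0.327)^2 = 0.106929.
  gamma(0) = 3 * (1 + 0.106929) = 3 * 1.106929 = 3.320787, which rounds to 3.3208.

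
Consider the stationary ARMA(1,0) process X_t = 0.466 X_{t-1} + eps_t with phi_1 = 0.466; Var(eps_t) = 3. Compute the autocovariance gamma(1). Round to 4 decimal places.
\gamma(1) = 1.7858

Multiply the model equation by X_{t-k} and take expectations. With theta_0 = psi_0 = 1 and psi_j the MA(infinity) weights, this gives
  gamma(k) - sum_i phi_i gamma(k-i) = c_k,
  c_k = sigma^2 * sum_{j=k..q} theta_j psi_{j-k}   (c_k = 0 for k > q),
using gamma(-m) = gamma(m).
Pure AR (q = 0): c_0 = sigma^2 = 3, c_k = 0 for k >= 1.
Equations for k = 0 and k = 1 (AR order 1):
  gamma(0) = phi_1 gamma(1) + c_0
  gamma(1) = phi_1 gamma(0) + c_1
Substituting the second into the first: gamma(0) (1 - phi_1^2) = c_0 + phi_1 c_1, so
  gamma(0) = c_0 / (1 - phi_1^2) = 3 / (1 - (0.466)^2) = 3 / 0.782844 = 3.832181.
  gamma(1) = phi_1 gamma(0) = (0.466)(3.832181) = 1.785796.
Therefore gamma(1) = 1.7858 (to 4 decimal places).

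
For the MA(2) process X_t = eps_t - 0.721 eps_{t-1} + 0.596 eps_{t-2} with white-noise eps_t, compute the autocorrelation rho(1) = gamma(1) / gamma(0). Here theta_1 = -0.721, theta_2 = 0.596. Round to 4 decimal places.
\rho(1) = -0.6137

For an MA(q) process with theta_0 = 1, the autocovariance is
  gamma(k) = sigma^2 * sum_{i=0..q-k} theta_i * theta_{i+k},
and rho(k) = gamma(k) / gamma(0). Sigma^2 cancels.
  numerator   = (1)*(-0.721) + (-0.721)*(0.596) = -1.150716.
  denominator = (1)^2 + (-0.721)^2 + (0.596)^2 = 1.875057.
  rho(1) = -1.150716 / 1.875057 = -0.6137.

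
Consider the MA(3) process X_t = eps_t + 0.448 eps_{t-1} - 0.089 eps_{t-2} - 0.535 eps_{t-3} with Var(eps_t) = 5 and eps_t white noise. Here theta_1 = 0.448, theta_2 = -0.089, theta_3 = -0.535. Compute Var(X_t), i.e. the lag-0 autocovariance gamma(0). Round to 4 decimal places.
\gamma(0) = 7.4743

For an MA(q) process X_t = eps_t + sum_i theta_i eps_{t-i} with
Var(eps_t) = sigma^2, the variance is
  gamma(0) = sigma^2 * (1 + sum_i theta_i^2).
  sum_i theta_i^2 = (0.448)^2 + (-0.089)^2 + (-0.535)^2 = 0.200704 + 0.007921 + 0.286225 = 0.49485.
  gamma(0) = 5 * (1 + 0.49485) = 5 * 1.49485 = 7.47425, which rounds to 7.4743.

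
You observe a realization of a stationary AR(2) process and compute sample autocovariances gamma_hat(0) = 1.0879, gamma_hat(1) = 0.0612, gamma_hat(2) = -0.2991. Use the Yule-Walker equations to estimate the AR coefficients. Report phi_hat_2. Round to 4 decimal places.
\hat\phi_{2} = -0.2790

The Yule-Walker equations for an AR(p) process read, in matrix form,
  Gamma_p phi = r_p,   with   (Gamma_p)_{ij} = gamma(|i - j|),
                       (r_p)_i = gamma(i),   i,j = 1..p.
Substitute the sample gammas (Toeplitz matrix and right-hand side of size 2):
  Gamma_p = [[1.0879, 0.0612], [0.0612, 1.0879]]
  r_p     = [0.0612, -0.2991]
Written out:
  1.0879 phi_1 + 0.0612 phi_2 = 0.0612
  0.0612 phi_1 + 1.0879 phi_2 = -0.2991
Solve by Cramer's rule:
  det = gamma(0)^2 - gamma(1)^2 = (1.0879)^2 - (0.0612)^2 = 1.18352641 - 0.00374544 = 1.17978097
  phi_hat_1 = [gamma(1) gamma(0) - gamma(1) gamma(2)] / det = [(0.0612)(1.0879) - (0.0612)(-0.2991)] / 1.17978097 = 0.0848844 / 1.17978097 = 0.0719
  phi_hat_2 = [gamma(0) gamma(2) - gamma(1)^2] / det = [(1.0879)(-0.2991) - (0.0612)^2] / 1.17978097 = -0.32913633 / 1.17978097 = -0.279
So phi_hat = [0.0719, -0.2790].
Therefore phi_hat_2 = -0.2790.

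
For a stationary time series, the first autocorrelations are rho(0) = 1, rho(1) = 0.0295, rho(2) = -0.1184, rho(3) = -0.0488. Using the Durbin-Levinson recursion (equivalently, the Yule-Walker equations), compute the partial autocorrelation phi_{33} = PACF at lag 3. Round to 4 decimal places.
\phi_{33} = -0.0420

The PACF at lag k is phi_{kk}, the last component of the solution
to the Yule-Walker system G_k phi = r_k where
  (G_k)_{ij} = rho(|i - j|), (r_k)_i = rho(i), i,j = 1..k.
Equivalently, Durbin-Levinson gives phi_{kk} iteratively:
  phi_{11} = rho(1)
  phi_{kk} = [rho(k) - sum_{j=1..k-1} phi_{k-1,j} rho(k-j)]
            / [1 - sum_{j=1..k-1} phi_{k-1,j} rho(j)],
  phi_{k,j} = phi_{k-1,j} - phi_{kk} phi_{k-1,k-j},  j = 1..k-1.
Step k = 1:
  phi_11 = rho(1) = 0.0295.
Step k = 2:
  phi_22 = [rho(2) - phi_11 rho(1)] / [1 - phi_11 rho(1)] = [-0.1184 - (0.0295)(0.0295)] / [1 - (0.0295)(0.0295)]
         = -0.11927025 / 0.99912975 = -0.119374.
  Update: phi_21 = phi_11 - phi_22 phi_11 = 0.0295 - (-0.119374)(0.0295) = 0.033022.
Step k = 3:
  phi_33 = [rho(3) - phi_21 rho(2) - phi_22 rho(1)] / [1 - phi_21 rho(1) - phi_22 rho(2)]
    numerator   = -0.0488 - (0.033022)(-0.1184) - (-0.119374)(0.0295) = -0.04136871
    denominator = 1 - (0.033022)(0.0295) - (-0.119374)(-0.1184) = 0.98489197
  phi_33 = -0.04136871 / 0.98489197 = -0.042.
Therefore phi_{33} = -0.0420.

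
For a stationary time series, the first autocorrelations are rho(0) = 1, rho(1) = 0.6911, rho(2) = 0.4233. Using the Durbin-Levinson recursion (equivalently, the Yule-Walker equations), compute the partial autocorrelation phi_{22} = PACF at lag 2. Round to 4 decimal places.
\phi_{22} = -0.1040

The PACF at lag k is phi_{kk}, the last component of the solution
to the Yule-Walker system G_k phi = r_k where
  (G_k)_{ij} = rho(|i - j|), (r_k)_i = rho(i), i,j = 1..k.
Equivalently, Durbin-Levinson gives phi_{kk} iteratively:
  phi_{11} = rho(1)
  phi_{kk} = [rho(k) - sum_{j=1..k-1} phi_{k-1,j} rho(k-j)]
            / [1 - sum_{j=1..k-1} phi_{k-1,j} rho(j)],
  phi_{k,j} = phi_{k-1,j} - phi_{kk} phi_{k-1,k-j},  j = 1..k-1.
Step k = 1:
  phi_11 = rho(1) = 0.6911.
Step k = 2:
  phi_22 = [rho(2) - phi_11 rho(1)] / [1 - phi_11 rho(1)] = [0.4233 - (0.6911)(0.6911)] / [1 - (0.6911)(0.6911)]
         = -0.05431921 / 0.52238079 = -0.104.
Therefore phi_{22} = -0.1040.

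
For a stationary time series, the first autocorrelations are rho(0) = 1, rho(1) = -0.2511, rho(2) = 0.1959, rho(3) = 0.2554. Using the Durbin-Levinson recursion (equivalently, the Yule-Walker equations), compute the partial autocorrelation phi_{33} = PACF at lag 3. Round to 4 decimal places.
\phi_{33} = 0.3629

The PACF at lag k is phi_{kk}, the last component of the solution
to the Yule-Walker system G_k phi = r_k where
  (G_k)_{ij} = rho(|i - j|), (r_k)_i = rho(i), i,j = 1..k.
Equivalently, Durbin-Levinson gives phi_{kk} iteratively:
  phi_{11} = rho(1)
  phi_{kk} = [rho(k) - sum_{j=1..k-1} phi_{k-1,j} rho(k-j)]
            / [1 - sum_{j=1..k-1} phi_{k-1,j} rho(j)],
  phi_{k,j} = phi_{k-1,j} - phi_{kk} phi_{k-1,k-j},  j = 1..k-1.
Step k = 1:
  phi_11 = rho(1) = -0.2511.
Step k = 2:
  phi_22 = [rho(2) - phi_11 rho(1)] / [1 - phi_11 rho(1)] = [0.1959 - (-0.2511)(-0.2511)] / [1 - (-0.2511)(-0.2511)]
         = 0.13284879 / 0.93694879 = 0.141789.
  Update: phi_21 = phi_11 - phi_22 phi_11 = -0.2511 - (0.141789)(-0.2511) = -0.215497.
Step k = 3:
  phi_33 = [rho(3) - phi_21 rho(2) - phi_22 rho(1)] / [1 - phi_21 rho(1) - phi_22 rho(2)]
    numerator   = 0.2554 - (-0.215497)(0.1959) - (0.141789)(-0.2511) = 0.33321899
    denominator = 1 - (-0.215497)(-0.2511) - (0.141789)(0.1959) = 0.91811233
  phi_33 = 0.33321899 / 0.91811233 = 0.3629.
Therefore phi_{33} = 0.3629.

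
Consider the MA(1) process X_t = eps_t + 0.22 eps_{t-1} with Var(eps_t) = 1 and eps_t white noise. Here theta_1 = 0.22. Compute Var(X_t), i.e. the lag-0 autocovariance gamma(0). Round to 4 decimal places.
\gamma(0) = 1.0484

For an MA(q) process X_t = eps_t + sum_i theta_i eps_{t-i} with
Var(eps_t) = sigma^2, the variance is
  gamma(0) = sigma^2 * (1 + sum_i theta_i^2).
  sum_i theta_i^2 = (0.22)^2 = 0.0484.
  gamma(0) = 1 * (1 + 0.0484) = 1 * 1.0484 = 1.0484.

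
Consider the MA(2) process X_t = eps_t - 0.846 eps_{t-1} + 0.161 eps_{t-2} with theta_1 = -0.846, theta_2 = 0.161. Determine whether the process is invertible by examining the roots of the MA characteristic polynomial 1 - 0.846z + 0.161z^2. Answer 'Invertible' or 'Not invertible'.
\text{Invertible}

The MA(q) characteristic polynomial is P(z) = 1 - 0.846z + 0.161z^2.
Invertibility requires all roots to lie outside the unit circle, i.e. |z| > 1 for every root.
Set 1 + (-0.846) z + (0.161) z^2 = 0, i.e. a z^2 + b z + c = 0 with a = 0.161, b = -0.846, c = 1.
Discriminant D = b^2 - 4ac = (-0.846)^2 - 4*(0.161)*1 = 0.715716 - (0.644) = 0.071716.
D >= 0, so the roots are real: z = (-b +/- sqrt(D)) / (2a) = (0.846 +/- 0.267798) / (0.322).
  z_1 = (0.846 + 0.267798) / (0.322) = 3.459,   |z_1| = 3.459.
  z_2 = (0.846 - 0.267798) / (0.322) = 1.7957,   |z_2| = 1.7957.
Moduli of all roots: 3.4590, 1.7957.
All moduli strictly greater than 1? Yes.
Verdict: Invertible.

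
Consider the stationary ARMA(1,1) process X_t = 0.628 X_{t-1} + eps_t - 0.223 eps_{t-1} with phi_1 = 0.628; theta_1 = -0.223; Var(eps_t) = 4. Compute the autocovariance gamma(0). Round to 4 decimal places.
\gamma(0) = 5.0834

Multiply the model equation by X_{t-k} and take expectations. With theta_0 = psi_0 = 1 and psi_j the MA(infinity) weights, this gives
  gamma(k) - sum_i phi_i gamma(k-i) = c_k,
  c_k = sigma^2 * sum_{j=k..q} theta_j psi_{j-k}   (c_k = 0 for k > q),
using gamma(-m) = gamma(m).
psi-weights needed (psi_j = theta_j + sum_i phi_i psi_{j-i}):
  psi_1 = theta_1 + phi_1 = -0.223 + (0.628) = 0.405
Right-hand sides:
  c_0 = sigma^2 (1 + theta_1 psi_1) = 4 * (1 + (-0.223)(0.405)) = 4 * 0.909685 = 3.63874
  c_1 = sigma^2 theta_1 = 4 * (-0.223) = -0.892
  c_2 = 0
Equations for k = 0 and k = 1 (AR order 1):
  gamma(0) = phi_1 gamma(1) + c_0
  gamma(1) = phi_1 gamma(0) + c_1
Substituting the second into the first: gamma(0) (1 - phi_1^2) = c_0 + phi_1 c_1, so
  gamma(0) = (c_0 + phi_1 c_1) / (1 - phi_1^2) = (3.63874 + (0.628)(-0.892)) / (1 - (0.628)^2) = 3.078564 / 0.605616 = 5.08336.
Therefore gamma(0) = 5.0834 (to 4 decimal places).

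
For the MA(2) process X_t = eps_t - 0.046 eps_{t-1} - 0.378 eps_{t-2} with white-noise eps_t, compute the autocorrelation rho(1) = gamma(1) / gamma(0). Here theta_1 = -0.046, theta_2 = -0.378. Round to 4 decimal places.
\rho(1) = -0.0250

For an MA(q) process with theta_0 = 1, the autocovariance is
  gamma(k) = sigma^2 * sum_{i=0..q-k} theta_i * theta_{i+k},
and rho(k) = gamma(k) / gamma(0). Sigma^2 cancels.
  numerator   = (1)*(-0.046) + (-0.046)*(-0.378) = -0.028612.
  denominator = (1)^2 + (-0.046)^2 + (-0.378)^2 = 1.145.
  rho(1) = -0.028612 / 1.145 = -0.0250.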